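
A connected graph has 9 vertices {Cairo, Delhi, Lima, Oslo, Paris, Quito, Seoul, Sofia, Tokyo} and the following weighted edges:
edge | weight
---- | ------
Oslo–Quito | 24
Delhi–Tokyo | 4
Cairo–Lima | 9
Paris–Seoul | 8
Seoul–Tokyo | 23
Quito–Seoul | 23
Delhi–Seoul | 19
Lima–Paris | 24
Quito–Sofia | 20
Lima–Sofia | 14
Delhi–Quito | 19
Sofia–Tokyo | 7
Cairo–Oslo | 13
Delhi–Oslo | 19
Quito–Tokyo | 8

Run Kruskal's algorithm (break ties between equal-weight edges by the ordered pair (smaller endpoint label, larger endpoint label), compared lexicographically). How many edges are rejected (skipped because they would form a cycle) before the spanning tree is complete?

2

Kruskal: consider edges lightest-first.
Delhi–Tokyo (4): add — endpoints in different components.
Sofia–Tokyo (7): add — endpoints in different components.
Paris–Seoul (8): add — endpoints in different components.
Quito–Tokyo (8): add — endpoints in different components.
Cairo–Lima (9): add — endpoints in different components.
Cairo–Oslo (13): add — endpoints in different components.
Lima–Sofia (14): add — endpoints in different components.
Delhi–Oslo (19): skip — Oslo and Delhi already connected.
Delhi–Quito (19): skip — Quito and Delhi already connected.
Delhi–Seoul (19): add — endpoints in different components.
Edges rejected before the tree was complete: 2.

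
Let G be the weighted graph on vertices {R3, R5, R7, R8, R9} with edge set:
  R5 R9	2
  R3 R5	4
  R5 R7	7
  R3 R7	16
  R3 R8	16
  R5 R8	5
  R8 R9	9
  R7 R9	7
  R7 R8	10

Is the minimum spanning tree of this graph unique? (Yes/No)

Kruskal's algorithm — process edges by increasing weight (ties by edge label):
R5 R9 (2): add. Components now {R8} {R3} {R5,R9} {R7}
R3 R5 (4): add. Components now {R8} {R3,R5,R9} {R7}
R5 R8 (5): add. Components now {R3,R5,R8,R9} {R7}
R5 R7 (7): add. Components now {R3,R5,R7,R8,R9}
Non-tree edge R7 R9 has weight 7, equal to the heaviest edge on its tree cycle — swapping gives another MST of the same weight. Not unique.

No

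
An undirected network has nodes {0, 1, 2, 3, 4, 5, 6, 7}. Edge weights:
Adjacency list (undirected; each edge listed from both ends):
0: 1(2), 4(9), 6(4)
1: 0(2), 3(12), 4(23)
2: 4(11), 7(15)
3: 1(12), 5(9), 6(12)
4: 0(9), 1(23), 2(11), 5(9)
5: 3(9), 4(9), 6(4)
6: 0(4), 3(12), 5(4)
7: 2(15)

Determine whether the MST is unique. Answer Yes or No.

No

Sort edges by weight, then run Kruskal:
0—1 (2): add — endpoints in different components.
0—6 (4): add — endpoints in different components.
5—6 (4): add — endpoints in different components.
0—4 (9): add — endpoints in different components.
3—5 (9): add — endpoints in different components.
4—5 (9): skip — 4 and 5 already connected.
2—4 (11): add — endpoints in different components.
1—3 (12): skip — 1 and 3 already connected.
3—6 (12): skip — 3 and 6 already connected.
2—7 (15): add — endpoints in different components.
Non-tree edge 4—5 has weight 9, equal to the heaviest edge on its tree cycle — swapping gives another MST of the same weight. Not unique.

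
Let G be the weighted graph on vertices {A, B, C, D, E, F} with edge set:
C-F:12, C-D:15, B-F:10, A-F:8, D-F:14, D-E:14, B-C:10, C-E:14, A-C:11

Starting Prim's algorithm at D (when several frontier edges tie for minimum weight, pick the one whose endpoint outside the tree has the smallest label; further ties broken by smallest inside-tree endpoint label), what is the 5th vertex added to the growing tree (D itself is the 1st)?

F

Prim, starting at D.
Step 1: frontier [D-E 14, D-F 14, C-D 15] → take D-E (14); add E.
Step 2: frontier [D-F 14, C-D 15, C-E 14] → take C-E (14); add C.
Step 3: frontier [B-C 10, A-C 11, C-F 12, D-F 14] → take B-C (10); add B.
Step 4: frontier [B-F 10, A-C 11, C-F 12, D-F 14] → take B-F (10); add F.
Step 5: frontier [A-C 11, A-F 8] → take A-F (8); add A.
Vertex order: D, E, C, B, F, A. The 5th vertex is F.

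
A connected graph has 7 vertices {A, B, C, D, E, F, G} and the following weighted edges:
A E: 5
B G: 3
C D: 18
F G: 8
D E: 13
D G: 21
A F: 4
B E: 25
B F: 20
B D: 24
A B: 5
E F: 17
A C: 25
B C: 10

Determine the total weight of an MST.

Grow the tree from B using Prim:
Step 1: cheapest edge leaving the tree is B G (3); add G.
Step 2: cheapest edge leaving the tree is A B (5); add A.
Step 3: cheapest edge leaving the tree is A F (4); add F.
Step 4: cheapest edge leaving the tree is A E (5); add E.
Step 5: cheapest edge leaving the tree is B C (10); add C.
Step 6: cheapest edge leaving the tree is D E (13); add D.
MST edges: B G, A B, A F, A E, B C, D E; total weight 3+5+4+5+10+13 = 40.

40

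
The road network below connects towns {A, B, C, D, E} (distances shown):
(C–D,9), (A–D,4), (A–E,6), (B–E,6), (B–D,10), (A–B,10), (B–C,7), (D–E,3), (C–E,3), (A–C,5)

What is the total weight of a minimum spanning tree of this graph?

Kruskal's algorithm — process edges by increasing weight (ties by edge label):
C–E (3): add — endpoints in different components.
D–E (3): add — endpoints in different components.
A–D (4): add — endpoints in different components.
A–C (5): skip — A and C already connected.
A–E (6): skip — A and E already connected.
B–E (6): add — endpoints in different components.
MST edges: C–E, D–E, A–D, B–E; total weight 3+3+4+6 = 16.

16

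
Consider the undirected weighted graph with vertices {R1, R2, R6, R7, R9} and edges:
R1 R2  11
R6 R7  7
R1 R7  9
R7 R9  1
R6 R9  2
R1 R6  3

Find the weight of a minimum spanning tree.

17

Prim, starting at R9.
Step 1: frontier [R7 R9 1, R6 R9 2] → take R7 R9 (1); add R7.
Step 2: frontier [R6 R7 7, R1 R7 9, R6 R9 2] → take R6 R9 (2); add R6.
Step 3: frontier [R1 R6 3, R1 R7 9] → take R1 R6 (3); add R1.
Step 4: frontier [R1 R2 11] → take R1 R2 (11); add R2.
MST edges: R7 R9, R6 R9, R1 R6, R1 R2; total weight 1+2+3+11 = 17.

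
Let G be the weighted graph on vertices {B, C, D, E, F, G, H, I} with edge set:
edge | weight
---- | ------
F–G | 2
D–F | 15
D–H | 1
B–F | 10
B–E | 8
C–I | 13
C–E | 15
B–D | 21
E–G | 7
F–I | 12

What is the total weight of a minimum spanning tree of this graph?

58

Kruskal: consider edges lightest-first.
D–H (1): add — endpoints in different components.
F–G (2): add — endpoints in different components.
E–G (7): add — endpoints in different components.
B–E (8): add — endpoints in different components.
B–F (10): skip — B and F already connected.
F–I (12): add — endpoints in different components.
C–I (13): add — endpoints in different components.
C–E (15): skip — C and E already connected.
D–F (15): add — endpoints in different components.
MST edges: D–H, F–G, E–G, B–E, F–I, C–I, D–F; total weight 1+2+7+8+12+13+15 = 58.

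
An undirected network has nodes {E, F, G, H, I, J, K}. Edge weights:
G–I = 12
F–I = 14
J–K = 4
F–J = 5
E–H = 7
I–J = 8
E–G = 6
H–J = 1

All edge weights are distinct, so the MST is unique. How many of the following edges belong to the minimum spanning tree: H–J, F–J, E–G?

3

Sort edges by weight, then run Kruskal:
H–J (1): add. Components now {E} {F} {G} {H,J} {I} {K}
J–K (4): add. Components now {E} {F} {G} {H,J,K} {I}
F–J (5): add. Components now {E} {F,H,J,K} {G} {I}
E–G (6): add. Components now {E,G} {F,H,J,K} {I}
E–H (7): add. Components now {E,F,G,H,J,K} {I}
I–J (8): add. Components now {E,F,G,H,I,J,K}
MST edge set: {H–J, J–K, F–J, E–G, E–H, I–J}.
Of the listed edges, {H–J, F–J, E–G} are in the MST → 3.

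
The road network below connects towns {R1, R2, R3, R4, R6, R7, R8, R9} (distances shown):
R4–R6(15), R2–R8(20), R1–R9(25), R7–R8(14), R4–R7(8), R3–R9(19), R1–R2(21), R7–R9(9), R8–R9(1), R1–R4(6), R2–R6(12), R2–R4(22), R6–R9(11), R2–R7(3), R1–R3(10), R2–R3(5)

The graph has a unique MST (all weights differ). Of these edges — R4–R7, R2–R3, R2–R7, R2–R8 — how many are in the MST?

3

Kruskal's algorithm — process edges by increasing weight (ties by edge label):
R8–R9 (1): add — endpoints in different components.
R2–R7 (3): add — endpoints in different components.
R2–R3 (5): add — endpoints in different components.
R1–R4 (6): add — endpoints in different components.
R4–R7 (8): add — endpoints in different components.
R7–R9 (9): add — endpoints in different components.
R1–R3 (10): skip — R3 and R1 already connected.
R6–R9 (11): add — endpoints in different components.
MST edge set: {R8–R9, R2–R7, R2–R3, R1–R4, R4–R7, R7–R9, R6–R9}.
Of the listed edges, {R4–R7, R2–R3, R2–R7} are in the MST → 3.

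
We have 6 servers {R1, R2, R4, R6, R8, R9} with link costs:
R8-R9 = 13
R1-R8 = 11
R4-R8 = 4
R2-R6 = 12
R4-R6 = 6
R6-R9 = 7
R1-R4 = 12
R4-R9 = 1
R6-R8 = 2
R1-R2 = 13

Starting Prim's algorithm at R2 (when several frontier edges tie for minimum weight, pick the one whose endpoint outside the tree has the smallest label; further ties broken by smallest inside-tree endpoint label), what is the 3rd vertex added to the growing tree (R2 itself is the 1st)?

R8

Prim's algorithm from R2:
Step 1: frontier [R2-R6 12, R1-R2 13] → take R2-R6 (12); add R6.
Step 2: frontier [R1-R2 13, R6-R8 2, R4-R6 6, R6-R9 7] → take R6-R8 (2); add R8.
Step 3: frontier [R1-R2 13, R4-R6 6, R6-R9 7, R4-R8 4, R1-R8 11, R8-R9 13] → take R4-R8 (4); add R4.
Step 4: frontier [R1-R2 13, R4-R9 1, R1-R4 12, R6-R9 7, R1-R8 11, R8-R9 13] → take R4-R9 (1); add R9.
Step 5: frontier [R1-R2 13, R1-R4 12, R1-R8 11] → take R1-R8 (11); add R1.
Vertex order: R2, R6, R8, R4, R9, R1. The 3rd vertex is R8.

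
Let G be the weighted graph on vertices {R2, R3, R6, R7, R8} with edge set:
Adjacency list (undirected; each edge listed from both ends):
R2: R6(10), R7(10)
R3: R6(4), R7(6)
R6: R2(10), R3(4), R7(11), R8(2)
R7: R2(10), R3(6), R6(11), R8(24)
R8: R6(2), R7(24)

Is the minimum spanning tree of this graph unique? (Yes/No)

Kruskal's algorithm — process edges by increasing weight (ties by edge label):
R6–R8 (2): add — endpoints in different components.
R3–R6 (4): add — endpoints in different components.
R3–R7 (6): add — endpoints in different components.
R2–R6 (10): add — endpoints in different components.
Non-tree edge R2–R7 has weight 10, equal to the heaviest edge on its tree cycle — swapping gives another MST of the same weight. Not unique.

No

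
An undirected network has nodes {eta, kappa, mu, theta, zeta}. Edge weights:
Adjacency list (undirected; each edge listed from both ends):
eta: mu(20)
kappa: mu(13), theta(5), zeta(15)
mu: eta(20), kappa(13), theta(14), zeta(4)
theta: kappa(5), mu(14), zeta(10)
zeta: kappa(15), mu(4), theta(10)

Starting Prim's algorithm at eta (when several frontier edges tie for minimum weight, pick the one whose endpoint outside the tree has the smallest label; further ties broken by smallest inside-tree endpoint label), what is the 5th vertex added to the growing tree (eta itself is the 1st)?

Prim, starting at eta.
Step 1: cheapest edge leaving the tree is eta–mu (20); add mu.
Step 2: cheapest edge leaving the tree is mu–zeta (4); add zeta.
Step 3: cheapest edge leaving the tree is theta–zeta (10); add theta.
Step 4: cheapest edge leaving the tree is kappa–theta (5); add kappa.
Vertex order: eta, mu, zeta, theta, kappa. The 5th vertex is kappa.

kappa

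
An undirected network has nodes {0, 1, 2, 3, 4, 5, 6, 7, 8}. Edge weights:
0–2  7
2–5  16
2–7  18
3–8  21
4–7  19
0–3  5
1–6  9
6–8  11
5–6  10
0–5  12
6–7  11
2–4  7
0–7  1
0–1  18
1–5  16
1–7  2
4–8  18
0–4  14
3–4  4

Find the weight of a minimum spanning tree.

Sort edges by weight, then run Kruskal:
0–7 (1): add — endpoints in different components.
1–7 (2): add — endpoints in different components.
3–4 (4): add — endpoints in different components.
0–3 (5): add — endpoints in different components.
0–2 (7): add — endpoints in different components.
2–4 (7): skip — 2 and 4 already connected.
1–6 (9): add — endpoints in different components.
5–6 (10): add — endpoints in different components.
6–7 (11): skip — 6 and 7 already connected.
6–8 (11): add — endpoints in different components.
MST edges: 0–7, 1–7, 3–4, 0–3, 0–2, 1–6, 5–6, 6–8; total weight 1+2+4+5+7+9+10+11 = 49.

49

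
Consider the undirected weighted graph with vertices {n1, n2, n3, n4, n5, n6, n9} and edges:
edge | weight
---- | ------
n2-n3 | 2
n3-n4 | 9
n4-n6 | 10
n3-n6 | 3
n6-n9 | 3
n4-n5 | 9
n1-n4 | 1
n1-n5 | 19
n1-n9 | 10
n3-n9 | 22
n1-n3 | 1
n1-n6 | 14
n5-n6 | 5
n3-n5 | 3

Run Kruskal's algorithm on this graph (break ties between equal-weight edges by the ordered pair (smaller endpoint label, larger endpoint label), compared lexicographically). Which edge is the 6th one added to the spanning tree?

Kruskal: consider edges lightest-first.
n1-n3 (1): add. Components now {n5} {n2} {n4} {n1,n3} {n6} {n9}
n1-n4 (1): add. Components now {n5} {n2} {n1,n3,n4} {n6} {n9}
n2-n3 (2): add. Components now {n5} {n1,n2,n3,n4} {n6} {n9}
n3-n5 (3): add. Components now {n1,n2,n3,n4,n5} {n6} {n9}
n3-n6 (3): add. Components now {n1,n2,n3,n4,n5,n6} {n9}
n6-n9 (3): add. Components now {n1,n2,n3,n4,n5,n6,n9}
The 6th edge added is n6-n9.

n6-n9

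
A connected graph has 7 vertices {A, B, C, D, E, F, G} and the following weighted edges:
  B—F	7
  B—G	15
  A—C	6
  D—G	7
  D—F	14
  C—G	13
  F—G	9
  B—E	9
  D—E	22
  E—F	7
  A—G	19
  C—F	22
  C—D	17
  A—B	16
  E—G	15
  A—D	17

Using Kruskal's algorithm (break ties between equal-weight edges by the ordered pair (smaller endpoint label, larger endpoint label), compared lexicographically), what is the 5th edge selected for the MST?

Kruskal's algorithm — process edges by increasing weight (ties by edge label):
A—C (6): add — endpoints in different components.
B—F (7): add — endpoints in different components.
D—G (7): add — endpoints in different components.
E—F (7): add — endpoints in different components.
B—E (9): skip — B and E already connected.
F—G (9): add — endpoints in different components.
C—G (13): add — endpoints in different components.
The 5th edge added is F—G.

F-G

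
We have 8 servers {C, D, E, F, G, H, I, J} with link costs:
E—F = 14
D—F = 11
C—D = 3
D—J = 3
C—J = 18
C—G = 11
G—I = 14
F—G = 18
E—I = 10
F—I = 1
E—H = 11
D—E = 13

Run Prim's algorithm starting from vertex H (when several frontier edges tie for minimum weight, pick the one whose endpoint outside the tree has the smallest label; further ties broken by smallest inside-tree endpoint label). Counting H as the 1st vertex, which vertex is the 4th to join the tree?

Prim, starting at H.
Step 1: cheapest edge leaving the tree is E—H (11); add E.
Step 2: cheapest edge leaving the tree is E—I (10); add I.
Step 3: cheapest edge leaving the tree is F—I (1); add F.
Step 4: cheapest edge leaving the tree is D—F (11); add D.
Step 5: cheapest edge leaving the tree is C—D (3); add C.
Step 6: cheapest edge leaving the tree is D—J (3); add J.
Step 7: cheapest edge leaving the tree is C—G (11); add G.
Vertex order: H, E, I, F, D, C, J, G. The 4th vertex is F.

F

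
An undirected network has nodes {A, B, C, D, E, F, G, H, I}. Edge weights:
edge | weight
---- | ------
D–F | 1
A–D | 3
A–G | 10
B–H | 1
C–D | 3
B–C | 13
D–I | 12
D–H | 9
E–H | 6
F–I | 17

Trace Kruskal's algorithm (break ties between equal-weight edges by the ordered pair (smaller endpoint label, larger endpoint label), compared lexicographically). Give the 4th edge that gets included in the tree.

C-D

Sort edges by weight, then run Kruskal:
B–H (1): add — endpoints in different components.
D–F (1): add — endpoints in different components.
A–D (3): add — endpoints in different components.
C–D (3): add — endpoints in different components.
E–H (6): add — endpoints in different components.
D–H (9): add — endpoints in different components.
A–G (10): add — endpoints in different components.
D–I (12): add — endpoints in different components.
The 4th edge added is C–D.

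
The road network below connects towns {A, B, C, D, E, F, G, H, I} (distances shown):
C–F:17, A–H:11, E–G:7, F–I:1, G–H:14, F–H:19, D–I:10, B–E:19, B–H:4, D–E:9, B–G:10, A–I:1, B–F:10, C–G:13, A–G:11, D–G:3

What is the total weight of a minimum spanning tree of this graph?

49

Prim, starting at G.
Step 1: cheapest edge leaving the tree is D–G (3); add D.
Step 2: cheapest edge leaving the tree is E–G (7); add E.
Step 3: cheapest edge leaving the tree is B–G (10); add B.
Step 4: cheapest edge leaving the tree is B–H (4); add H.
Step 5: cheapest edge leaving the tree is B–F (10); add F.
Step 6: cheapest edge leaving the tree is F–I (1); add I.
Step 7: cheapest edge leaving the tree is A–I (1); add A.
Step 8: cheapest edge leaving the tree is C–G (13); add C.
MST edges: D–G, E–G, B–G, B–H, B–F, F–I, A–I, C–G; total weight 3+7+10+4+10+1+1+13 = 49.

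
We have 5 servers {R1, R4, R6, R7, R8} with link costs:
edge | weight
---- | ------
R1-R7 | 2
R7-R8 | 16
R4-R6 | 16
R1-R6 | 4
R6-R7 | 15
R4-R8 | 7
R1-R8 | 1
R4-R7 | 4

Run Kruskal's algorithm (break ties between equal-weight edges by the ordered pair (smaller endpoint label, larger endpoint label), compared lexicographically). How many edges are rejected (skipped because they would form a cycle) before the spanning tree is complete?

Kruskal: consider edges lightest-first.
R1-R8 (1): add. Components now {R4} {R1,R8} {R7} {R6}
R1-R7 (2): add. Components now {R4} {R1,R7,R8} {R6}
R1-R6 (4): add. Components now {R4} {R1,R6,R7,R8}
R4-R7 (4): add. Components now {R1,R4,R6,R7,R8}
Edges rejected before the tree was complete: 0.

0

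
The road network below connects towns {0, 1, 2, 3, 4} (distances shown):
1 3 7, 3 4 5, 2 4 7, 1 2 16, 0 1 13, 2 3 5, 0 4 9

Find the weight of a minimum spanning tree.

26

Grow the tree from 2 using Prim:
Step 1: cheapest edge leaving the tree is 2 3 (5); add 3.
Step 2: cheapest edge leaving the tree is 3 4 (5); add 4.
Step 3: cheapest edge leaving the tree is 1 3 (7); add 1.
Step 4: cheapest edge leaving the tree is 0 4 (9); add 0.
MST edges: 2 3, 3 4, 1 3, 0 4; total weight 5+5+7+9 = 26.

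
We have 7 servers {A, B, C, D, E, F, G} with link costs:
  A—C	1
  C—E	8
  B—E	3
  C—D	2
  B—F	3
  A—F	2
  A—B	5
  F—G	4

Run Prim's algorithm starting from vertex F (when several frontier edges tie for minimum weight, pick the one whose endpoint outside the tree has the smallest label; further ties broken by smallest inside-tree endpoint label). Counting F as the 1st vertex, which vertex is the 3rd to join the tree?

Prim's algorithm from F:
Step 1: cheapest edge leaving the tree is A—F (2); add A.
Step 2: cheapest edge leaving the tree is A—C (1); add C.
Step 3: cheapest edge leaving the tree is C—D (2); add D.
Step 4: cheapest edge leaving the tree is B—F (3); add B.
Step 5: cheapest edge leaving the tree is B—E (3); add E.
Step 6: cheapest edge leaving the tree is F—G (4); add G.
Vertex order: F, A, C, D, B, E, G. The 3rd vertex is C.

C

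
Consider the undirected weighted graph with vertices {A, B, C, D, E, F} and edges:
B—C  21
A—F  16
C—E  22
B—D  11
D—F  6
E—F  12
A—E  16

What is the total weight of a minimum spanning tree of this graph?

Sort edges by weight, then run Kruskal:
D—F (6): add — endpoints in different components.
B—D (11): add — endpoints in different components.
E—F (12): add — endpoints in different components.
A—E (16): add — endpoints in different components.
A—F (16): skip — A and F already connected.
B—C (21): add — endpoints in different components.
MST edges: D—F, B—D, E—F, A—E, B—C; total weight 6+11+12+16+21 = 66.

66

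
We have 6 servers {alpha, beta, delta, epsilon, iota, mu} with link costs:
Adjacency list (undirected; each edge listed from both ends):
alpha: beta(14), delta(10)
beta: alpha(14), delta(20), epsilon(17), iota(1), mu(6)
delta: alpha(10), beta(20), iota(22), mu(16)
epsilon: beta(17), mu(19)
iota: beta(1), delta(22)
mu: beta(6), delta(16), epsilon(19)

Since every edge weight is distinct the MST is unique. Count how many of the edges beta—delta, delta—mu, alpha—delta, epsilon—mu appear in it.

1

Kruskal's algorithm — process edges by increasing weight (ties by edge label):
beta—iota (1): add. Components now {mu} {beta,iota} {alpha} {epsilon} {delta}
beta—mu (6): add. Components now {beta,iota,mu} {alpha} {epsilon} {delta}
alpha—delta (10): add. Components now {beta,iota,mu} {alpha,delta} {epsilon}
alpha—beta (14): add. Components now {alpha,beta,delta,iota,mu} {epsilon}
delta—mu (16): skip — mu and delta already connected.
beta—epsilon (17): add. Components now {alpha,beta,delta,epsilon,iota,mu}
MST edge set: {beta—iota, beta—mu, alpha—delta, alpha—beta, beta—epsilon}.
Of the listed edges, {alpha—delta} are in the MST → 1.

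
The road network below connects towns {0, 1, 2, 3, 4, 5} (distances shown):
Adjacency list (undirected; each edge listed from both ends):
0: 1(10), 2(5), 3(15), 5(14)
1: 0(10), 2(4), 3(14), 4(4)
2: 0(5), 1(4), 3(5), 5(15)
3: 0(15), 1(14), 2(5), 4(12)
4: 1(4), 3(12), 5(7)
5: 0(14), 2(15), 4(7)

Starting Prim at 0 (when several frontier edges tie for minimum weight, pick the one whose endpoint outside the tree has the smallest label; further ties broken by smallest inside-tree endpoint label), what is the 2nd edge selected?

1-2

Grow the tree from 0 using Prim:
Step 1: cheapest edge leaving the tree is 0–2 (5); add 2.
Step 2: cheapest edge leaving the tree is 1–2 (4); add 1.
Step 3: cheapest edge leaving the tree is 1–4 (4); add 4.
Step 4: cheapest edge leaving the tree is 2–3 (5); add 3.
Step 5: cheapest edge leaving the tree is 4–5 (7); add 5.
The 2nd edge added is 1–2.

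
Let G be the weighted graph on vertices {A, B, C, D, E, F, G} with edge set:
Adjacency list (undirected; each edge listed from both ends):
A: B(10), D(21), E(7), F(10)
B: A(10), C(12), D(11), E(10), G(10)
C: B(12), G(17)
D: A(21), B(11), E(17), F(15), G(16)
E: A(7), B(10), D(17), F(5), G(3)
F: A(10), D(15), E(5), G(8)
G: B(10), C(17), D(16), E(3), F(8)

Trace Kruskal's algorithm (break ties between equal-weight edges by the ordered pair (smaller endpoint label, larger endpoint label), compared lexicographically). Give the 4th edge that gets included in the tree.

Kruskal: consider edges lightest-first.
E–G (3): add. Components now {A} {B} {C} {D} {E,G} {F}
E–F (5): add. Components now {A} {B} {C} {D} {E,F,G}
A–E (7): add. Components now {A,E,F,G} {B} {C} {D}
F–G (8): skip — F and G already connected.
A–B (10): add. Components now {A,B,E,F,G} {C} {D}
A–F (10): skip — A and F already connected.
B–E (10): skip — B and E already connected.
B–G (10): skip — B and G already connected.
B–D (11): add. Components now {A,B,D,E,F,G} {C}
B–C (12): add. Components now {A,B,C,D,E,F,G}
The 4th edge added is A–B.

A-B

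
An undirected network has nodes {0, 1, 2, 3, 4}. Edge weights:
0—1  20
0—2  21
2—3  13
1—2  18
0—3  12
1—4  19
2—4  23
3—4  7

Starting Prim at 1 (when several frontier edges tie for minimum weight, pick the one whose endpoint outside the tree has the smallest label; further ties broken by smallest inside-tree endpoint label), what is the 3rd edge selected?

Prim's algorithm from 1:
Step 1: frontier [1—2 18, 1—4 19, 0—1 20] → take 1—2 (18); add 2.
Step 2: frontier [1—4 19, 0—1 20, 2—3 13, 0—2 21, 2—4 23] → take 2—3 (13); add 3.
Step 3: frontier [1—4 19, 0—1 20, 0—2 21, 2—4 23, 3—4 7, 0—3 12] → take 3—4 (7); add 4.
Step 4: frontier [0—1 20, 0—2 21, 0—3 12] → take 0—3 (12); add 0.
The 3rd edge added is 3—4.

3-4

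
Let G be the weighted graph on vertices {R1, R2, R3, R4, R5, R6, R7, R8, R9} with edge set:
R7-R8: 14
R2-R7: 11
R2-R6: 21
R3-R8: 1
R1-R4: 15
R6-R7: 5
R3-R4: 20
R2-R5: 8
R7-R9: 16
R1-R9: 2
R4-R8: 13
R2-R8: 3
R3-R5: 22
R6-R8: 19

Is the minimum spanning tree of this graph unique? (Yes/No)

Sort edges by weight, then run Kruskal:
R3-R8 (1): add — endpoints in different components.
R1-R9 (2): add — endpoints in different components.
R2-R8 (3): add — endpoints in different components.
R6-R7 (5): add — endpoints in different components.
R2-R5 (8): add — endpoints in different components.
R2-R7 (11): add — endpoints in different components.
R4-R8 (13): add — endpoints in different components.
R7-R8 (14): skip — R7 and R8 already connected.
R1-R4 (15): add — endpoints in different components.
Every non-tree edge has weight strictly greater than the heaviest edge on the tree path between its endpoints, so the MST is unique.

Yes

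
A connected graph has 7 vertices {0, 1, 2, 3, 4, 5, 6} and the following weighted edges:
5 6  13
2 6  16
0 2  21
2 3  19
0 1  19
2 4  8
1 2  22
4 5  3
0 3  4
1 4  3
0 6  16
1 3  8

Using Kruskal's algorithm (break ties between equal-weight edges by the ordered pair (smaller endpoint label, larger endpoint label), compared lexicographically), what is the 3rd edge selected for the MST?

Sort edges by weight, then run Kruskal:
1 4 (3): add — endpoints in different components.
4 5 (3): add — endpoints in different components.
0 3 (4): add — endpoints in different components.
1 3 (8): add — endpoints in different components.
2 4 (8): add — endpoints in different components.
5 6 (13): add — endpoints in different components.
The 3rd edge added is 0 3.

0-3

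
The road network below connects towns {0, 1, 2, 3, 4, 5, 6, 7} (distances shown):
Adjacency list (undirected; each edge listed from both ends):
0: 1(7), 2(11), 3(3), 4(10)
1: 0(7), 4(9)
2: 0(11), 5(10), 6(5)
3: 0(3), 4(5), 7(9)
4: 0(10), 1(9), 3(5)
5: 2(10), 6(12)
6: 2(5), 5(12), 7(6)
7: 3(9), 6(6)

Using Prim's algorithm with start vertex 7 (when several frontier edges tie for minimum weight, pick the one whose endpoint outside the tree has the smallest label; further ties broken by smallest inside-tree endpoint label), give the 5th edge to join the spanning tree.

3-4

Grow the tree from 7 using Prim:
Step 1: cheapest edge leaving the tree is 6—7 (6); add 6.
Step 2: cheapest edge leaving the tree is 2—6 (5); add 2.
Step 3: cheapest edge leaving the tree is 3—7 (9); add 3.
Step 4: cheapest edge leaving the tree is 0—3 (3); add 0.
Step 5: cheapest edge leaving the tree is 3—4 (5); add 4.
Step 6: cheapest edge leaving the tree is 0—1 (7); add 1.
Step 7: cheapest edge leaving the tree is 2—5 (10); add 5.
The 5th edge added is 3—4.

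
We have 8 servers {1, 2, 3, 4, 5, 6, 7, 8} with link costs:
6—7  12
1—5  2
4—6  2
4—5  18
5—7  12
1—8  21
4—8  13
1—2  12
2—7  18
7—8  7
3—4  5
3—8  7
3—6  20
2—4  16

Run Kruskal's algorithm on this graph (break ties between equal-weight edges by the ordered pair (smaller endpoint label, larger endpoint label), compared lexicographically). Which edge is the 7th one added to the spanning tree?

Sort edges by weight, then run Kruskal:
1—5 (2): add — endpoints in different components.
4—6 (2): add — endpoints in different components.
3—4 (5): add — endpoints in different components.
3—8 (7): add — endpoints in different components.
7—8 (7): add — endpoints in different components.
1—2 (12): add — endpoints in different components.
5—7 (12): add — endpoints in different components.
The 7th edge added is 5—7.

5-7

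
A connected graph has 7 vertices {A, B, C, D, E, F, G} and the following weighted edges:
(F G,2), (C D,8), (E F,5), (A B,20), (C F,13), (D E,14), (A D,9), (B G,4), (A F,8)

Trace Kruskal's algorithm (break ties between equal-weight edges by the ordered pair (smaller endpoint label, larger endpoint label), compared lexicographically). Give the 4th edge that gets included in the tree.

A-F

Sort edges by weight, then run Kruskal:
F G (2): add. Components now {A} {B} {C} {D} {E} {F,G}
B G (4): add. Components now {A} {B,F,G} {C} {D} {E}
E F (5): add. Components now {A} {B,E,F,G} {C} {D}
A F (8): add. Components now {A,B,E,F,G} {C} {D}
C D (8): add. Components now {A,B,E,F,G} {C,D}
A D (9): add. Components now {A,B,C,D,E,F,G}
The 4th edge added is A F.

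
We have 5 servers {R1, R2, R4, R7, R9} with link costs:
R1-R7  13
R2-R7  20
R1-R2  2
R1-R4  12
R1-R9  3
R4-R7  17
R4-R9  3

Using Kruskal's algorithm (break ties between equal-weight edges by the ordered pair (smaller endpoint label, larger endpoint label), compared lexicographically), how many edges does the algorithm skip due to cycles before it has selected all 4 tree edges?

Kruskal's algorithm — process edges by increasing weight (ties by edge label):
R1-R2 (2): add — endpoints in different components.
R1-R9 (3): add — endpoints in different components.
R4-R9 (3): add — endpoints in different components.
R1-R4 (12): skip — R4 and R1 already connected.
R1-R7 (13): add — endpoints in different components.
Edges rejected before the tree was complete: 1.

1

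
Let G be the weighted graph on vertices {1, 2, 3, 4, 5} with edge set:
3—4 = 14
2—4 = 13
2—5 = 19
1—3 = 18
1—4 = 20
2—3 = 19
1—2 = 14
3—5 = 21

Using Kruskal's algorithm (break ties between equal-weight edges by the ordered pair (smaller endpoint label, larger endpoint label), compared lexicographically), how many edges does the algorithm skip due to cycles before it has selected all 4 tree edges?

Kruskal: consider edges lightest-first.
2—4 (13): add. Components now {1} {2,4} {3} {5}
1—2 (14): add. Components now {1,2,4} {3} {5}
3—4 (14): add. Components now {1,2,3,4} {5}
1—3 (18): skip — 1 and 3 already connected.
2—3 (19): skip — 2 and 3 already connected.
2—5 (19): add. Components now {1,2,3,4,5}
Edges rejected before the tree was complete: 2.

2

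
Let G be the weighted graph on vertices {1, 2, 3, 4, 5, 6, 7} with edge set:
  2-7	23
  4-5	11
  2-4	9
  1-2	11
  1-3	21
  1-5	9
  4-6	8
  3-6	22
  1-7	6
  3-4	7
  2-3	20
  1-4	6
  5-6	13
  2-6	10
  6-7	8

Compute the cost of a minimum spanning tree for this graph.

45

Prim's algorithm from 2:
Step 1: cheapest edge leaving the tree is 2-4 (9); add 4.
Step 2: cheapest edge leaving the tree is 1-4 (6); add 1.
Step 3: cheapest edge leaving the tree is 1-7 (6); add 7.
Step 4: cheapest edge leaving the tree is 3-4 (7); add 3.
Step 5: cheapest edge leaving the tree is 4-6 (8); add 6.
Step 6: cheapest edge leaving the tree is 1-5 (9); add 5.
MST edges: 2-4, 1-4, 1-7, 3-4, 4-6, 1-5; total weight 9+6+6+7+8+9 = 45.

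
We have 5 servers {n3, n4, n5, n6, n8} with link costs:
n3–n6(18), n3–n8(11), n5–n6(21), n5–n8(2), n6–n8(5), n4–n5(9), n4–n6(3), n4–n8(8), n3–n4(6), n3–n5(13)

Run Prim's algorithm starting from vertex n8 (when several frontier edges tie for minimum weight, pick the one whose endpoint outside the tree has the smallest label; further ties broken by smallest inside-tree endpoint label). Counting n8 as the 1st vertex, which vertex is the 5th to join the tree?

n3

Prim, starting at n8.
Step 1: frontier [n5–n8 2, n6–n8 5, n4–n8 8, n3–n8 11] → take n5–n8 (2); add n5.
Step 2: frontier [n4–n5 9, n3–n5 13, n5–n6 21, n6–n8 5, n4–n8 8, n3–n8 11] → take n6–n8 (5); add n6.
Step 3: frontier [n4–n5 9, n3–n5 13, n4–n6 3, n3–n6 18, n4–n8 8, n3–n8 11] → take n4–n6 (3); add n4.
Step 4: frontier [n3–n4 6, n3–n5 13, n3–n6 18, n3–n8 11] → take n3–n4 (6); add n3.
Vertex order: n8, n5, n6, n4, n3. The 5th vertex is n3.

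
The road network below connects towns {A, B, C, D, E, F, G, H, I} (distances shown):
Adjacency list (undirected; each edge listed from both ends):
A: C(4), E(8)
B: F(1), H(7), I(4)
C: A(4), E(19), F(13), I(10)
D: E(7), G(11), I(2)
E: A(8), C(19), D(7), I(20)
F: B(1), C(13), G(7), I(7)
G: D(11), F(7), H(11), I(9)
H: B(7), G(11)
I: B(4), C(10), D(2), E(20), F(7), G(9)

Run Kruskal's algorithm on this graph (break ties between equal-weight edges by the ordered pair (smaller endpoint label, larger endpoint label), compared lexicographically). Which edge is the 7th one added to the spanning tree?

Kruskal's algorithm — process edges by increasing weight (ties by edge label):
B-F (1): add — endpoints in different components.
D-I (2): add — endpoints in different components.
A-C (4): add — endpoints in different components.
B-I (4): add — endpoints in different components.
B-H (7): add — endpoints in different components.
D-E (7): add — endpoints in different components.
F-G (7): add — endpoints in different components.
F-I (7): skip — F and I already connected.
A-E (8): add — endpoints in different components.
The 7th edge added is F-G.

F-G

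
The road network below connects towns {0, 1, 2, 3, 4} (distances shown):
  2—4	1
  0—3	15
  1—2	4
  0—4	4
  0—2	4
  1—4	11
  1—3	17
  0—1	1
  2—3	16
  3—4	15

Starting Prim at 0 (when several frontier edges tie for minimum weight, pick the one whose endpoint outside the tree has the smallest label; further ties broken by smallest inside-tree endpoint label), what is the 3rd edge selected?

Prim's algorithm from 0:
Step 1: cheapest edge leaving the tree is 0—1 (1); add 1.
Step 2: cheapest edge leaving the tree is 0—2 (4); add 2.
Step 3: cheapest edge leaving the tree is 2—4 (1); add 4.
Step 4: cheapest edge leaving the tree is 0—3 (15); add 3.
The 3rd edge added is 2—4.

2-4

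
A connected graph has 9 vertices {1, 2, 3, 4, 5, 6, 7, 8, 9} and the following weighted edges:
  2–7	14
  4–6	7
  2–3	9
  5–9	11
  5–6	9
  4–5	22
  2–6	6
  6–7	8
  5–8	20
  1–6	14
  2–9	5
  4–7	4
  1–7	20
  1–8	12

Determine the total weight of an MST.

66

Prim, starting at 5.
Step 1: cheapest edge leaving the tree is 5–6 (9); add 6.
Step 2: cheapest edge leaving the tree is 2–6 (6); add 2.
Step 3: cheapest edge leaving the tree is 2–9 (5); add 9.
Step 4: cheapest edge leaving the tree is 4–6 (7); add 4.
Step 5: cheapest edge leaving the tree is 4–7 (4); add 7.
Step 6: cheapest edge leaving the tree is 2–3 (9); add 3.
Step 7: cheapest edge leaving the tree is 1–6 (14); add 1.
Step 8: cheapest edge leaving the tree is 1–8 (12); add 8.
MST edges: 5–6, 2–6, 2–9, 4–6, 4–7, 2–3, 1–6, 1–8; total weight 9+6+5+7+4+9+14+12 = 66.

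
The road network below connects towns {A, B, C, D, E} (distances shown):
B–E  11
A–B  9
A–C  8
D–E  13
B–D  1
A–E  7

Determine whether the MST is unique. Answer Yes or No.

Sort edges by weight, then run Kruskal:
B–D (1): add. Components now {A} {B,D} {C} {E}
A–E (7): add. Components now {A,E} {B,D} {C}
A–C (8): add. Components now {A,C,E} {B,D}
A–B (9): add. Components now {A,B,C,D,E}
Every non-tree edge has weight strictly greater than the heaviest edge on the tree path between its endpoints, so the MST is unique.

Yes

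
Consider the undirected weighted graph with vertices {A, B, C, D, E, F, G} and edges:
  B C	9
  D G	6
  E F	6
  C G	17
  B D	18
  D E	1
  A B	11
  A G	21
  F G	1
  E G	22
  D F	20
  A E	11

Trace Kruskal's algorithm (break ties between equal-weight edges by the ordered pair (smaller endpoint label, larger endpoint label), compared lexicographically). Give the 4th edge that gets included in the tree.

B-C

Kruskal: consider edges lightest-first.
D E (1): add. Components now {A} {B} {C} {D,E} {F} {G}
F G (1): add. Components now {A} {B} {C} {D,E} {F,G}
D G (6): add. Components now {A} {B} {C} {D,E,F,G}
E F (6): skip — E and F already connected.
B C (9): add. Components now {A} {B,C} {D,E,F,G}
A B (11): add. Components now {A,B,C} {D,E,F,G}
A E (11): add. Components now {A,B,C,D,E,F,G}
The 4th edge added is B C.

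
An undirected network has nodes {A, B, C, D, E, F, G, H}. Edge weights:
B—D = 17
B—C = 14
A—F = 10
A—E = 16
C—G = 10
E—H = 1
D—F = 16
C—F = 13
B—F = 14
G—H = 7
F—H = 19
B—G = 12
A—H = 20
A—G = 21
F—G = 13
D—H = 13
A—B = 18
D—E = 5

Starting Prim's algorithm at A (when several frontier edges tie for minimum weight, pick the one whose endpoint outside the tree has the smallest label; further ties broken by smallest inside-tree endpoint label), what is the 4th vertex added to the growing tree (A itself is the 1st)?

G

Grow the tree from A using Prim:
Step 1: cheapest edge leaving the tree is A—F (10); add F.
Step 2: cheapest edge leaving the tree is C—F (13); add C.
Step 3: cheapest edge leaving the tree is C—G (10); add G.
Step 4: cheapest edge leaving the tree is G—H (7); add H.
Step 5: cheapest edge leaving the tree is E—H (1); add E.
Step 6: cheapest edge leaving the tree is D—E (5); add D.
Step 7: cheapest edge leaving the tree is B—G (12); add B.
Vertex order: A, F, C, G, H, E, D, B. The 4th vertex is G.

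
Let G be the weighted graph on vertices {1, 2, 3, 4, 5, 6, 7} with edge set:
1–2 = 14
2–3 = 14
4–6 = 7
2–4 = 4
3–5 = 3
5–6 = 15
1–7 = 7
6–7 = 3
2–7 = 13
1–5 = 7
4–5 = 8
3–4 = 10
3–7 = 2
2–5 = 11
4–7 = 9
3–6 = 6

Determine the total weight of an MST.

26

Grow the tree from 5 using Prim:
Step 1: cheapest edge leaving the tree is 3–5 (3); add 3.
Step 2: cheapest edge leaving the tree is 3–7 (2); add 7.
Step 3: cheapest edge leaving the tree is 6–7 (3); add 6.
Step 4: cheapest edge leaving the tree is 1–5 (7); add 1.
Step 5: cheapest edge leaving the tree is 4–6 (7); add 4.
Step 6: cheapest edge leaving the tree is 2–4 (4); add 2.
MST edges: 3–5, 3–7, 6–7, 1–5, 4–6, 2–4; total weight 3+2+3+7+7+4 = 26.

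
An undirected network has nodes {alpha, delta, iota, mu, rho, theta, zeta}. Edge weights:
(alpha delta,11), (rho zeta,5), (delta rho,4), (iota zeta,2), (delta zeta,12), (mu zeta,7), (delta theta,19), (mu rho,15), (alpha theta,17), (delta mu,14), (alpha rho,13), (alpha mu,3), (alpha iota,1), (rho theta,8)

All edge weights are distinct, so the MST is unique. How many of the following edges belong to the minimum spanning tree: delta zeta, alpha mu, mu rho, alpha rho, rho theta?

Kruskal's algorithm — process edges by increasing weight (ties by edge label):
alpha iota (1): add. Components now {delta} {rho} {theta} {alpha,iota} {zeta} {mu}
iota zeta (2): add. Components now {delta} {rho} {theta} {alpha,iota,zeta} {mu}
alpha mu (3): add. Components now {delta} {rho} {theta} {alpha,iota,mu,zeta}
delta rho (4): add. Components now {delta,rho} {theta} {alpha,iota,mu,zeta}
rho zeta (5): add. Components now {alpha,delta,iota,mu,rho,zeta} {theta}
mu zeta (7): skip — zeta and mu already connected.
rho theta (8): add. Components now {alpha,delta,iota,mu,rho,theta,zeta}
MST edge set: {alpha iota, iota zeta, alpha mu, delta rho, rho zeta, rho theta}.
Of the listed edges, {alpha mu, rho theta} are in the MST → 2.

2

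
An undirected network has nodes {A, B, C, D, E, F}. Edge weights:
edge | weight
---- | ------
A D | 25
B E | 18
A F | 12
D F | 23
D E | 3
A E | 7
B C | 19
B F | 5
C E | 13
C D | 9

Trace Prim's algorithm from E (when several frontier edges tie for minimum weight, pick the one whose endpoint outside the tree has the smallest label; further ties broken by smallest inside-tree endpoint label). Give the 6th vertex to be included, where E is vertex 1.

Prim's algorithm from E:
Step 1: frontier [D E 3, A E 7, C E 13, B E 18] → take D E (3); add D.
Step 2: frontier [C D 9, D F 23, A D 25, A E 7, C E 13, B E 18] → take A E (7); add A.
Step 3: frontier [A F 12, C D 9, D F 23, C E 13, B E 18] → take C D (9); add C.
Step 4: frontier [A F 12, B C 19, D F 23, B E 18] → take A F (12); add F.
Step 5: frontier [B C 19, B E 18, B F 5] → take B F (5); add B.
Vertex order: E, D, A, C, F, B. The 6th vertex is B.

B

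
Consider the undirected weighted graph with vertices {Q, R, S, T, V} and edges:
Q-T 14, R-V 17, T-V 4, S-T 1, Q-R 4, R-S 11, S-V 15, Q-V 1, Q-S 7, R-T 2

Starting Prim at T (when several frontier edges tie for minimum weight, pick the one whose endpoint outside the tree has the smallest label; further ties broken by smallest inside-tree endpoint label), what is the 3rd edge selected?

Grow the tree from T using Prim:
Step 1: frontier [S-T 1, R-T 2, T-V 4, Q-T 14] → take S-T (1); add S.
Step 2: frontier [Q-S 7, R-S 11, S-V 15, R-T 2, T-V 4, Q-T 14] → take R-T (2); add R.
Step 3: frontier [Q-R 4, R-V 17, Q-S 7, S-V 15, T-V 4, Q-T 14] → take Q-R (4); add Q.
Step 4: frontier [Q-V 1, R-V 17, S-V 15, T-V 4] → take Q-V (1); add V.
The 3rd edge added is Q-R.

Q-R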